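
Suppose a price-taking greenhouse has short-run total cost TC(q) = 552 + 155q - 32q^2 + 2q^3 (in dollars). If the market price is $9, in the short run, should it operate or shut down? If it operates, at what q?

From TC, MC = TC'(q) = 155 - 64q + 6q^2 and AVC = VC/q = 155 - 32q + 2q^2.
AVC is minimized where dAVC/dq = -32 + 4q = 0, at q = 8; min AVC = 155 - 32·8 + 2·8^2 = $27.
With P < min AVC ($9 < $27), every unit sold adds to the loss.
Shutting down limits the loss to fixed cost, $552.

Shut down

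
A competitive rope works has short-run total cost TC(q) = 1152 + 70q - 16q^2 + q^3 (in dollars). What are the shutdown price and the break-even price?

Shutdown price = $6; break-even price = $118

AVC = 70 - 16q + q^2; minimized at q = 8, giving min AVC = $6. That is the shutdown price.
ATC = 1152/q + 70 - 16q + q^2. Setting dATC/dq = −1152/q^2 − 16 + 2q = 0 gives q = 12 (since 2·12^3 − 16·12^2 = 1152).
min ATC = 1152/12 + 70 − 16·12 + 12^2 = $118. That is the break-even price.
Between these two prices the firm operates at a loss; above $118 it earns a profit.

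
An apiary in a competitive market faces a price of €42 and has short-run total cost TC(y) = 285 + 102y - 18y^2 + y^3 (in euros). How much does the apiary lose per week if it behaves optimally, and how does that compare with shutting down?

Profit = -€85 at y = 10

AVC = 102 - 18y + y^2 has its minimum €21 at y = 9; price €42 clears that bar, so the firm operates.
MC = 102 - 36y + 3y^2. Setting P = MC and taking the root on the rising branch gives y* = 10.
TR = 42·10 = 420. TC = 285 + 220 = 505. Profit = 420 − 505 = -€85.
Shutting down would mean losing the fixed cost of €285, so operating at a loss of €85 is better by €200.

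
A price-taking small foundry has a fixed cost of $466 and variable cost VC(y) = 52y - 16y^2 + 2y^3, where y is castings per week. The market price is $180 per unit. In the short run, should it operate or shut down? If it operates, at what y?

From TC, MC = TC'(y) = 52 - 32y + 6y^2 and AVC = VC/y = 52 - 16y + 2y^2.
The AVC parabola has its vertex at y = 16/4 = 4, where AVC = 52 - 16·4 + 2·4^2 = $20.
P = $180 exceeds min AVC = $20, so the firm stays open.
Solving P = MC: -128 - 32y + 6y^2 = 0 ⇒ y = -8/3 or 8. On the upward-sloping branch, y* = 8.
Check: AVC at y = 8 is $52 ≤ P, so revenue covers variable cost.
Profit = P·y − TC = 180·8 − 882 = $558.

Produce at y = 8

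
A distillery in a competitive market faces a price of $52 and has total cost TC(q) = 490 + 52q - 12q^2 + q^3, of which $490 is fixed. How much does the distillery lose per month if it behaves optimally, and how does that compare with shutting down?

Profit = -$234 at q = 8

AVC = 52 - 12q + q^2; min AVC = $16 at q = 6. Since P = $52 ≥ min AVC, the firm produces.
With MC = 52 - 24q + 3q^2, P = MC on the upward-sloping part at q* = 8.
TR = 52·8 = 416. TC = 490 + 160 = 650. Profit = 416 − 650 = -$234.
By producing, the firm covers all variable cost plus $256 of fixed cost; shutting down would lose the full $490.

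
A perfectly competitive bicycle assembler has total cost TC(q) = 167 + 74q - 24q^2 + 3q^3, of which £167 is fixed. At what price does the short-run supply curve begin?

£26 per unit

The firm shuts down when price falls below the minimum of average variable cost. AVC = VC/q = 74 - 24q + 3q^2.
dAVC/dq = -24 + 6q = 0 gives q = 4. min AVC = 74 - 24·4 + 3·4^2 = 26.
For P < £26 the firm produces nothing.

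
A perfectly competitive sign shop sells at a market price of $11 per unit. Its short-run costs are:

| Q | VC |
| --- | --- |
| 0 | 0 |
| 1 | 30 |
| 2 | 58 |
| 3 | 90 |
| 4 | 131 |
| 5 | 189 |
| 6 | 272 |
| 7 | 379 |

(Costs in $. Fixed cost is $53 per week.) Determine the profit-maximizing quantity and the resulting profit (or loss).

Tabulate TR − TC: Q=0: -53; Q=1: -72; Q=2: -89; Q=3: -110; Q=4: -140; Q=5: -187; Q=6: -259; Q=7: -355.
Profit is highest at Q = 0. Equivalently, the lowest AVC in the table is 58/2 ≈ $29 at Q = 2, and P = $11 falls below it — price never covers variable cost, so the firm shuts down and loses only its fixed cost.

Q = 0 (shut down); profit = -$53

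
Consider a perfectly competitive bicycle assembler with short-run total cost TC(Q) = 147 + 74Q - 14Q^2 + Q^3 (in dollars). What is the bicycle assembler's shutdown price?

$25 per unit

The firm shuts down when price falls below the minimum of average variable cost. AVC = VC/Q = 74 - 14Q + Q^2.
At the minimum of AVC, MC = AVC. MC = 74 - 28Q + 3Q^2; setting MC = AVC gives 2Q^2 - 14Q = 0, so Q = 7. min AVC = 25.
For P < $25 the firm produces nothing.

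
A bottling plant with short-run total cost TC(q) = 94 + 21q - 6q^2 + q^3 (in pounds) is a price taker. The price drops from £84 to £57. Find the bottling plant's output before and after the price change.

AVC = 21 - 6q + q^2, minimized at q = 3 where min AVC = £12. MC = 21 - 12q + 3q^2.
With P = £84 above the shutdown price, P = MC gives q = 7.
At P = £57 ≥ min AVC, set P = MC: q = 6. The firm stays open but cuts output.

Output falls from 7 to 6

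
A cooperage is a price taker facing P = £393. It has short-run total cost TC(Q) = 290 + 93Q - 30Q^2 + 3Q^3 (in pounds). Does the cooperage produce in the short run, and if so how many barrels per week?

Strip out fixed cost: VC = 93Q - 30Q^2 + 3Q^3. Then AVC = 93 - 30Q + 3Q^2 and MC = 93 - 60Q + 9Q^2.
AVC hits its minimum where MC = AVC, at Q = 5, giving min AVC = 93 - 30·5 + 3·5^2 = £18.
P = £393 exceeds min AVC = £18, so the firm stays open.
Set P = MC: 393 = 93 - 60Q + 9Q^2 → -300 - 60Q + 9Q^2 = 0. The roots are Q = -10/3 and Q = 10; the profit-maximizing output is on the rising part of MC, so Q* = 10.
Check: AVC at Q = 10 is £93 ≤ P, so revenue covers variable cost.
Profit = P·Q − TC = 393·10 − 1220 = £2710.

Produce at Q = 10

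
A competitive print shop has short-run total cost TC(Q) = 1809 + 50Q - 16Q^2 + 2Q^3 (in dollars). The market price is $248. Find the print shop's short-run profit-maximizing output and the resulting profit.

Profit = -$189 at Q = 9

AVC = 50 - 16Q + 2Q^2 has its minimum $18 at Q = 4; price $248 clears that bar, so the firm operates.
With MC = 50 - 32Q + 6Q^2, P = MC on the upward-sloping part at Q* = 9.
TR = 248·9 = 2232. TC = 1809 + 612 = 2421. Profit = 2232 − 2421 = -$189.
By producing, the firm covers all variable cost plus $1620 of fixed cost; shutting down would lose the full $1809.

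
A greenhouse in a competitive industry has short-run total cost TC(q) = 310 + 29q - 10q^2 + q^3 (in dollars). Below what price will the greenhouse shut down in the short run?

The shutdown price is the minimum of AVC. VC = 29q - 10q^2 + q^3, so AVC = 29 - 10q + q^2.
dAVC/dq = -10 + 2q = 0 gives q = 5. min AVC = 29 - 10·5 + 5^2 = 4.
The firm shuts down for any P below $4.

$4 per unit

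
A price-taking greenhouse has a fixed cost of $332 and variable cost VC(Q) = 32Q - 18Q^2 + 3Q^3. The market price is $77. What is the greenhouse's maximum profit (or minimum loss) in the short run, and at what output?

Profit = -$32 at Q = 5

AVC = 32 - 18Q + 3Q^2 has its minimum $5 at Q = 3; price $77 clears that bar, so the firm operates.
With MC = 32 - 36Q + 9Q^2, P = MC on the upward-sloping part at Q* = 5.
TR = 77·5 = 385. TC = 332 + 85 = 417. Profit = 385 − 417 = -$32.
By producing, the firm covers all variable cost plus $300 of fixed cost; shutting down would lose the full $332.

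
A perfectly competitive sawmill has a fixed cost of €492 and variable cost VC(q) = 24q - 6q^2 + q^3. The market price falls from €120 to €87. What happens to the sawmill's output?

AVC = 24 - 6q + q^2, minimized at q = 3 where min AVC = €15. MC = 24 - 12q + 3q^2.
At P = €120 ≥ min AVC, set P = MC on the rising branch: q = 8.
At P = €87 ≥ min AVC, set P = MC: q = 7. The firm stays open but cuts output.

Output falls from 8 to 7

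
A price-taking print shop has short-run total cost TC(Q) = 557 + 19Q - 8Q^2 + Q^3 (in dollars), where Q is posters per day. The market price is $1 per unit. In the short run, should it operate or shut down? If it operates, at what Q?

Shut down

From TC, MC = TC'(Q) = 19 - 16Q + 3Q^2 and AVC = VC/Q = 19 - 8Q + Q^2.
AVC is minimized where dAVC/dQ = -8 + 2Q = 0, at Q = 4; min AVC = 19 - 8·4 + 4^2 = $3.
Since P = $1 < min AVC = $3, price fails to cover variable cost at any output.
Shutting down limits the loss to fixed cost, $557.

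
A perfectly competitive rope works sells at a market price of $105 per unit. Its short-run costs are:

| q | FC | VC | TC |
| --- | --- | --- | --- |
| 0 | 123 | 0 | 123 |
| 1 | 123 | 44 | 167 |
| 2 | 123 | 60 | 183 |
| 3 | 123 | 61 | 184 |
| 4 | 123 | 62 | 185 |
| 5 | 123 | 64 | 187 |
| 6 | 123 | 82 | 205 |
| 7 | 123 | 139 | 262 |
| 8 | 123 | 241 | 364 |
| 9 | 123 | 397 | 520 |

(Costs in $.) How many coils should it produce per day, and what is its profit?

Profit at each row (π = 105q − TC): q=0: -123; q=1: -62; q=2: 27; q=3: 131; q=4: 235; q=5: 338; q=6: 425; q=7: 473; q=8: 476; q=9: 425.
Profit is maximized at q = 8. AVC there is 241/8 = $30.12 ≤ P, so producing beats shutting down (which would give -$123).

q = 8; profit = $476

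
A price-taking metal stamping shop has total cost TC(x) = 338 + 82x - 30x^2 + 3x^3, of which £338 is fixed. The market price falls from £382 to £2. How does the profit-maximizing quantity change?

AVC = 82 - 30x + 3x^2, minimized at x = 5 where min AVC = £7. MC = 82 - 60x + 9x^2.
With P = £382 above the shutdown price, P = MC gives x = 10.
At P = £2 < min AVC = £7, price no longer covers variable cost at any output, so the firm shuts down: x = 0.

Output falls from 10 to 0 (the firm shuts down)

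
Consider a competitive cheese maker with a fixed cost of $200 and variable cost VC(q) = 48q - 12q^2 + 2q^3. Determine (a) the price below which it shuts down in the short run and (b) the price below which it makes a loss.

Shutdown price = min AVC. AVC = 48 - 12q + 2q^2, with vertex at q = 3 and minimum $30.
ATC = 200/q + 48 - 12q + 2q^2. Setting dATC/dq = −200/q^2 − 12 + 4q = 0 gives q = 5 (since 4·5^3 − 12·5^2 = 200).
min ATC = 200/5 + 48 − 12·5 + 2·5^2 = $78. That is the break-even price.
For $30 ≤ P < $78 the firm produces at a loss; below $30 it shuts down.

Shutdown price = $30; break-even price = $78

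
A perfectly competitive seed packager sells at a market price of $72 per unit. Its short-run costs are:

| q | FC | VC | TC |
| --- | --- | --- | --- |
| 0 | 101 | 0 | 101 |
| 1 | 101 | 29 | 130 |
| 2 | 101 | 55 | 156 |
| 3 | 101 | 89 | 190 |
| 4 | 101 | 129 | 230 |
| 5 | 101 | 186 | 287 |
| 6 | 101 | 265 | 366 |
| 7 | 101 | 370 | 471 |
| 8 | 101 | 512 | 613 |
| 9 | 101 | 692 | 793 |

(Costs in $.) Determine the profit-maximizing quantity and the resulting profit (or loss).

q = 5; profit = $73

Profit at each row (π = 72q − TC): q=0: -101; q=1: -58; q=2: -12; q=3: 26; q=4: 58; q=5: 73; q=6: 66; q=7: 33; q=8: -37; q=9: -145.
Profit is maximized at q = 5. AVC there is 186/5 = $37.20 ≤ P, so producing beats shutting down (which would give -$101).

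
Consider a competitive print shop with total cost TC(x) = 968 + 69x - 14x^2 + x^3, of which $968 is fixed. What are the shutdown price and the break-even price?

AVC = 69 - 14x + x^2; minimized at x = 7, giving min AVC = $20. That is the shutdown price.
ATC = 968/x + 69 - 14x + x^2. Setting dATC/dx = −968/x^2 − 14 + 2x = 0 gives x = 11 (since 2·11^3 − 14·11^2 = 968).
min ATC = 968/11 + 69 − 14·11 + 11^2 = $124. That is the break-even price.
Between these two prices the firm operates at a loss; above $124 it earns a profit.

Shutdown price = $20; break-even price = $124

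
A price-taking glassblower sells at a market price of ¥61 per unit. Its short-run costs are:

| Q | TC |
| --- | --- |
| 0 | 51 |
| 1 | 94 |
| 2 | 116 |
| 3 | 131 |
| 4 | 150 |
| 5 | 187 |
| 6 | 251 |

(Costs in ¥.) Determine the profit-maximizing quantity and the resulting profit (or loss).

Profit at each row (π = 61Q − TC): Q=0: -51; Q=1: -33; Q=2: 6; Q=3: 52; Q=4: 94; Q=5: 118; Q=6: 115.
Profit is maximized at Q = 5. AVC there is 136/5 = ¥27.20 ≤ P, so producing beats shutting down (which would give -¥51).

Q = 5; profit = ¥118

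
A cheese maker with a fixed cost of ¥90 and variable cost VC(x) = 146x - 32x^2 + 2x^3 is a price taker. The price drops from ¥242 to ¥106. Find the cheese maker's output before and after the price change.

Output falls from 12 to 10

AVC = 146 - 32x + 2x^2, minimized at x = 8 where min AVC = ¥18. MC = 146 - 64x + 6x^2.
At P = ¥242 ≥ min AVC, set P = MC on the rising branch: x = 12.
At P = ¥106 ≥ min AVC, set P = MC: x = 10. The firm stays open but cuts output.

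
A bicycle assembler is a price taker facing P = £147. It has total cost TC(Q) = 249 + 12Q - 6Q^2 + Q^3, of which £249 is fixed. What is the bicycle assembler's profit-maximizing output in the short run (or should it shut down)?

Produce at Q = 9

From TC, MC = TC'(Q) = 12 - 12Q + 3Q^2 and AVC = VC/Q = 12 - 6Q + Q^2.
The AVC parabola has its vertex at Q = 6/2 = 3, where AVC = 12 - 6·3 + 3^2 = £3.
P = £147 exceeds min AVC = £3, so the firm stays open.
Set P = MC: 147 = 12 - 12Q + 3Q^2 → -135 - 12Q + 3Q^2 = 0. The roots are Q = -5 and Q = 9; the profit-maximizing output is on the rising part of MC, so Q* = 9.
Check: AVC at Q = 9 is £39 ≤ P, so revenue covers variable cost.
Profit = P·Q − TC = 147·9 − 600 = £723.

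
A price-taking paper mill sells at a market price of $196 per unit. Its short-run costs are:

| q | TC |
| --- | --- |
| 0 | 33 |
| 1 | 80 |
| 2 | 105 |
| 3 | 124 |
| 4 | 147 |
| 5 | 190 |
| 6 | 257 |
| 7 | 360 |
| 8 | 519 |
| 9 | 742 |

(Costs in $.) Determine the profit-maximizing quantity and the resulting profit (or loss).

q = 8; profit = $1049

Profit at each row (π = 196q − TC): q=0: -33; q=1: 116; q=2: 287; q=3: 464; q=4: 637; q=5: 790; q=6: 919; q=7: 1012; q=8: 1049; q=9: 1022.
Profit is maximized at q = 8. AVC there is 486/8 = $60.75 ≤ P, so producing beats shutting down (which would give -$33).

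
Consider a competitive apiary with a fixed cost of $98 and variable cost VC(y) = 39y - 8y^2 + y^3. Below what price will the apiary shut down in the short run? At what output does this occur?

$23 per unit, at y = 4

Short-run supply begins at min AVC. From VC = 39y - 8y^2 + y^3, AVC = 39 - 8y + y^2.
At the minimum of AVC, MC = AVC. MC = 39 - 16y + 3y^2; setting MC = AVC gives 2y^2 - 8y = 0, so y = 4. min AVC = 23.
So the shutdown price is $23.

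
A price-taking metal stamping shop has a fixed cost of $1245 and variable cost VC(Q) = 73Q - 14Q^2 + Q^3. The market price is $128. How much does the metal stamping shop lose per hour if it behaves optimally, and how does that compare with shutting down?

AVC = 73 - 14Q + Q^2 has its minimum $24 at Q = 7; price $128 clears that bar, so the firm operates.
With MC = 73 - 28Q + 3Q^2, P = MC on the upward-sloping part at Q* = 11.
TR = 128·11 = 1408. TC = 1245 + 440 = 1685. Profit = 1408 − 1685 = -$277.
That loss of $277 beats the $1245 the firm would lose by shutting down; producing recovers $968 of fixed cost.

Profit = -$277 at Q = 11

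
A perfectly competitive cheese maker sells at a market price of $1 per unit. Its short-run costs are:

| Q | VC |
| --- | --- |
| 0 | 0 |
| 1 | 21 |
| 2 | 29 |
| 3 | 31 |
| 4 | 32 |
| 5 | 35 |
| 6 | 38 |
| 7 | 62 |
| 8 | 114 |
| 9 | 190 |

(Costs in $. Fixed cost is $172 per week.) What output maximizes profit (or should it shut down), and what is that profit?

Q = 0 (shut down); profit = -$172

Tabulate TR − TC: Q=0: -172; Q=1: -192; Q=2: -199; Q=3: -200; Q=4: -200; Q=5: -202; Q=6: -204; Q=7: -227; Q=8: -278; Q=9: -353.
Profit is highest at Q = 0. Equivalently, the lowest AVC in the table is 38/6 ≈ $6.33 at Q = 6, and P = $1 falls below it — price never covers variable cost, so the firm shuts down and loses only its fixed cost.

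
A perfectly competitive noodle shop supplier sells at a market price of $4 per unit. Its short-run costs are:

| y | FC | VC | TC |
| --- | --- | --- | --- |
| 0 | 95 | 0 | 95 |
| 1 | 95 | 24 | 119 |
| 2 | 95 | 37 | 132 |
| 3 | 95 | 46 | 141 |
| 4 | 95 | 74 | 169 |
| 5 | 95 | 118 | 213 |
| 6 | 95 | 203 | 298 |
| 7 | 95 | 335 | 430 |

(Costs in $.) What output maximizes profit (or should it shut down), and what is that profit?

Tabulate TR − TC: y=0: -95; y=1: -115; y=2: -124; y=3: -129; y=4: -153; y=5: -193; y=6: -274; y=7: -402.
Profit is highest at y = 0. Equivalently, the lowest AVC in the table is 46/3 ≈ $15.33 at y = 3, and P = $4 falls below it — price never covers variable cost, so the firm shuts down and loses only its fixed cost.

y = 0 (shut down); profit = -$95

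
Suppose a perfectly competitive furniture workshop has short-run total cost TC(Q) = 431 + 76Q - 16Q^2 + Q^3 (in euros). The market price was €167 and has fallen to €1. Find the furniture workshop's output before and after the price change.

Output falls from 13 to 0 (the firm shuts down)

AVC = 76 - 16Q + Q^2, minimized at Q = 8 where min AVC = €12. MC = 76 - 32Q + 3Q^2.
At P = €167 ≥ min AVC, set P = MC on the rising branch: Q = 13.
At P = €1 < min AVC = €12, price no longer covers variable cost at any output, so the firm shuts down: Q = 0.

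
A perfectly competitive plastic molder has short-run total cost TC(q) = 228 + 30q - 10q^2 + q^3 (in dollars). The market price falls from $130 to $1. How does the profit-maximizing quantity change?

MC = 30 - 20q + 3q^2; the shutdown threshold is min AVC = $5 (at q = 5).
With P = $130 above the shutdown price, P = MC gives q = 10.
At P = $1 < min AVC = $5, price no longer covers variable cost at any output, so the firm shuts down: q = 0.

Output falls from 10 to 0 (the firm shuts down)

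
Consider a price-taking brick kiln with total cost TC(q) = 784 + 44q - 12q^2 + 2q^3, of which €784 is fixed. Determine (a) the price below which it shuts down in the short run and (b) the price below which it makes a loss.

AVC = 44 - 12q + 2q^2; minimized at q = 3, giving min AVC = €26. That is the shutdown price.
ATC = 784/q + 44 - 12q + 2q^2. Setting dATC/dq = −784/q^2 − 12 + 4q = 0 gives q = 7 (since 4·7^3 − 12·7^2 = 784).
min ATC = 784/7 + 44 − 12·7 + 2·7^2 = €170. That is the break-even price.
Between these two prices the firm operates at a loss; above €170 it earns a profit.

Shutdown price = €26; break-even price = €170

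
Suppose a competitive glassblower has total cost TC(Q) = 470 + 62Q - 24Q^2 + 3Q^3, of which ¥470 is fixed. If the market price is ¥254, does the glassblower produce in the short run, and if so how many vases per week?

From TC, MC = TC'(Q) = 62 - 48Q + 9Q^2 and AVC = VC/Q = 62 - 24Q + 3Q^2.
AVC hits its minimum where MC = AVC, at Q = 4, giving min AVC = 62 - 24·4 + 3·4^2 = ¥14.
Because ¥254 ≥ ¥14, revenue can cover variable cost; the firm operates.
Solving P = MC: -192 - 48Q + 9Q^2 = 0 ⇒ Q = -8/3 or 8. On the upward-sloping branch, Q* = 8.
Check: AVC at Q = 8 is ¥62 ≤ P, so revenue covers variable cost.
Profit = P·Q − TC = 254·8 − 966 = ¥1066.

Produce at Q = 8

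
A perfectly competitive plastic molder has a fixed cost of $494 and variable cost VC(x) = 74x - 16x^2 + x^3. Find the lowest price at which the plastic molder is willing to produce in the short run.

Short-run supply begins at min AVC. From VC = 74x - 16x^2 + x^3, AVC = 74 - 16x + x^2.
At the minimum of AVC, MC = AVC. MC = 74 - 32x + 3x^2; setting MC = AVC gives 2x^2 - 16x = 0, so x = 8. min AVC = 10.
The firm shuts down for any P below $10.

$10 per unit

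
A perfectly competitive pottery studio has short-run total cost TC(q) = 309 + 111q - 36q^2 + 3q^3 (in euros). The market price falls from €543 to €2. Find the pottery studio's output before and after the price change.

Output falls from 12 to 0 (the firm shuts down)

AVC = 111 - 36q + 3q^2, minimized at q = 6 where min AVC = €3. MC = 111 - 72q + 9q^2.
With P = €543 above the shutdown price, P = MC gives q = 12.
At P = €2 < min AVC = €3, price no longer covers variable cost at any output, so the firm shuts down: q = 0.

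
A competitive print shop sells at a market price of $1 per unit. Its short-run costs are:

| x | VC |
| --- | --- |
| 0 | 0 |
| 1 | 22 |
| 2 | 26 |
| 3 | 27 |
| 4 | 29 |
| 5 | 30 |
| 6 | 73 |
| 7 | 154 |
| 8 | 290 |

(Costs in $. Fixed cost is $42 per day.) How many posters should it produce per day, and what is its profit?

Tabulate TR − TC: x=0: -42; x=1: -63; x=2: -66; x=3: -66; x=4: -67; x=5: -67; x=6: -109; x=7: -189; x=8: -324.
Profit is highest at x = 0. Equivalently, the lowest AVC in the table is 30/5 ≈ $6 at x = 5, and P = $1 falls below it — price never covers variable cost, so the firm shuts down and loses only its fixed cost.

x = 0 (shut down); profit = -$42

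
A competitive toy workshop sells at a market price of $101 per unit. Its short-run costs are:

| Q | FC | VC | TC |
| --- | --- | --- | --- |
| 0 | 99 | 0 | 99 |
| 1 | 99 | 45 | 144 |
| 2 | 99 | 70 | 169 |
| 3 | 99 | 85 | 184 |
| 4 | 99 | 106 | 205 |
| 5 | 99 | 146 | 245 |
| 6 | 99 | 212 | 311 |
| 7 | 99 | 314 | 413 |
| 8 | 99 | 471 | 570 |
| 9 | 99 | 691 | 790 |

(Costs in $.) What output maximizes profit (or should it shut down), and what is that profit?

Q = 6; profit = $295

Tabulate TR − TC: Q=0: -99; Q=1: -43; Q=2: 33; Q=3: 119; Q=4: 199; Q=5: 260; Q=6: 295; Q=7: 294; Q=8: 238; Q=9: 119.
Profit is maximized at Q = 6. AVC there is 212/6 = $35.33 ≤ P, so producing beats shutting down (which would give -$99).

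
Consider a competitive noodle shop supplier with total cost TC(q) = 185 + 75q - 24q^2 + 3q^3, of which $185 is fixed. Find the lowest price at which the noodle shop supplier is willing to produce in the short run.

$27 per unit

Short-run supply begins at min AVC. From VC = 75q - 24q^2 + 3q^3, AVC = 75 - 24q + 3q^2.
At the minimum of AVC, MC = AVC. MC = 75 - 48q + 9q^2; setting MC = AVC gives 6q^2 - 24q = 0, so q = 4. min AVC = 27.
For P < $27 the firm produces nothing.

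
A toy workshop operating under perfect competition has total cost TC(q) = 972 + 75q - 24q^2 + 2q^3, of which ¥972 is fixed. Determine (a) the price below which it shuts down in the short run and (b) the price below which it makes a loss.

AVC = 75 - 24q + 2q^2; minimized at q = 6, giving min AVC = ¥3. That is the shutdown price.
ATC = 972/q + 75 - 24q + 2q^2. Setting dATC/dq = −972/q^2 − 24 + 4q = 0 gives q = 9 (since 4·9^3 − 24·9^2 = 972).
min ATC = 972/9 + 75 − 24·9 + 2·9^2 = ¥129. That is the break-even price.
For ¥3 ≤ P < ¥129 the firm produces at a loss; below ¥3 it shuts down.

Shutdown price = ¥3; break-even price = ¥129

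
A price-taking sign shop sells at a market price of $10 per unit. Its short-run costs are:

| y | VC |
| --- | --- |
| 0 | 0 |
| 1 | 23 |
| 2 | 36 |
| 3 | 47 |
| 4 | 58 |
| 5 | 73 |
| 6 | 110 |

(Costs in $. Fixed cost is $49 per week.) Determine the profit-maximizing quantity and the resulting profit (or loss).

Profit at each row (π = 10y − TC): y=0: -49; y=1: -62; y=2: -65; y=3: -66; y=4: -67; y=5: -72; y=6: -99.
Profit is highest at y = 0. Equivalently, the lowest AVC in the table is 58/4 ≈ $14.50 at y = 4, and P = $10 falls below it — price never covers variable cost, so the firm shuts down and loses only its fixed cost.

y = 0 (shut down); profit = -$49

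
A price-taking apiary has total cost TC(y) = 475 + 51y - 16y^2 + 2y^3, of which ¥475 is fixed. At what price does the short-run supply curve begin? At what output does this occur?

The shutdown price is the minimum of AVC. VC = 51y - 16y^2 + 2y^3, so AVC = 51 - 16y + 2y^2.
At the minimum of AVC, MC = AVC. MC = 51 - 32y + 6y^2; setting MC = AVC gives 4y^2 - 16y = 0, so y = 4. min AVC = 19.
For P < ¥19 the firm produces nothing.

¥19 per unit, at y = 4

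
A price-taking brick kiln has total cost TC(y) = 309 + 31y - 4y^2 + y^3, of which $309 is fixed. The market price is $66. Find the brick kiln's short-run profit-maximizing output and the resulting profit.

AVC = 31 - 4y + y^2 has its minimum $27 at y = 2; price $66 clears that bar, so the firm operates.
MC = 31 - 8y + 3y^2. Setting P = MC and taking the root on the rising branch gives y* = 5.
TR = 66·5 = 330. TC = 309 + 180 = 489. Profit = 330 − 489 = -$159.
That loss of $159 beats the $309 the firm would lose by shutting down; producing recovers $150 of fixed cost.

Profit = -$159 at y = 5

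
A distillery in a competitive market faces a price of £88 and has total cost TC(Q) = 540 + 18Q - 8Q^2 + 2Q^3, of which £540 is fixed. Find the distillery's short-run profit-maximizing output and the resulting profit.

Profit = -£240 at Q = 5

AVC = 18 - 8Q + 2Q^2; min AVC = £10 at Q = 2. Since P = £88 ≥ min AVC, the firm produces.
MC = 18 - 16Q + 6Q^2. Setting P = MC and taking the root on the rising branch gives Q* = 5.
TR = 88·5 = 440. TC = 540 + 140 = 680. Profit = 440 − 680 = -£240.
Shutting down would mean losing the fixed cost of £540, so operating at a loss of £240 is better by £300.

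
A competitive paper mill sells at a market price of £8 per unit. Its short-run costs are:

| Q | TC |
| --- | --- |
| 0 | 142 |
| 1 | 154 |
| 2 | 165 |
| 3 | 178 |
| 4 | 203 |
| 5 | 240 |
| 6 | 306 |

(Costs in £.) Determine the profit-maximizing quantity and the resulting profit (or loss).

Q = 0 (shut down); profit = -£142

Profit at each row (π = 8Q − TC): Q=0: -142; Q=1: -146; Q=2: -149; Q=3: -154; Q=4: -171; Q=5: -200; Q=6: -258.
Profit is highest at Q = 0. Equivalently, the lowest AVC in the table is 23/2 ≈ £11.50 at Q = 2, and P = £8 falls below it — price never covers variable cost, so the firm shuts down and loses only its fixed cost.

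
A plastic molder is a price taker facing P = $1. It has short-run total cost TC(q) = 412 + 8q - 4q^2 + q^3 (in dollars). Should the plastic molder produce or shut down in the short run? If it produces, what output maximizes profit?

Variable cost is VC = 8q - 4q^2 + q^3, so AVC = VC/q = 8 - 4q + q^2 and MC = dTC/dq = 8 - 8q + 3q^2.
The AVC parabola has its vertex at q = 4/2 = 2, where AVC = 8 - 4·2 + 2^2 = $4.
P = $1 lies below min AVC = $4; no output level covers variable cost.
The firm minimizes its loss by shutting down and losing only its fixed cost of $412.

Shut down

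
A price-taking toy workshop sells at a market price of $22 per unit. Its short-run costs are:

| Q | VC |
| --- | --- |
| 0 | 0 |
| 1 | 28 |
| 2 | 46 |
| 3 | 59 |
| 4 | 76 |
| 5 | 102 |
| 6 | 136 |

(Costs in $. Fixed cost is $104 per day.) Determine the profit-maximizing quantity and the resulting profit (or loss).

Profit at each row (π = 22Q − TC): Q=0: -104; Q=1: -110; Q=2: -106; Q=3: -97; Q=4: -92; Q=5: -96; Q=6: -108.
Profit is maximized at Q = 4. AVC there is 76/4 = $19 ≤ P, so producing beats shutting down (which would give -$104).

Q = 4; profit = -$92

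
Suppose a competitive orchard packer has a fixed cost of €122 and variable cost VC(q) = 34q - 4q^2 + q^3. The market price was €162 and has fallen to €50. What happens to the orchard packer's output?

Output falls from 8 to 4

MC = 34 - 8q + 3q^2; the shutdown threshold is min AVC = €30 (at q = 2).
With P = €162 above the shutdown price, P = MC gives q = 8.
At P = €50 ≥ min AVC, set P = MC: q = 4. The firm stays open but cuts output.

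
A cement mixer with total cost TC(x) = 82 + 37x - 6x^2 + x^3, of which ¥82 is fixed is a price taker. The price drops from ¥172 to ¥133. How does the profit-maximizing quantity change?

Output falls from 9 to 8

AVC = 37 - 6x + x^2, minimized at x = 3 where min AVC = ¥28. MC = 37 - 12x + 3x^2.
With P = ¥172 above the shutdown price, P = MC gives x = 9.
At P = ¥133 ≥ min AVC, set P = MC: x = 8. The firm stays open but cuts output.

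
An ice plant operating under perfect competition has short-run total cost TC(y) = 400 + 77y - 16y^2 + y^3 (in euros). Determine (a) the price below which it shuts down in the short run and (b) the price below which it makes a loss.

Shutdown price = €13; break-even price = €57

AVC = 77 - 16y + y^2; minimized at y = 8, giving min AVC = €13. That is the shutdown price.
ATC = 400/y + 77 - 16y + y^2. Setting dATC/dy = −400/y^2 − 16 + 2y = 0 gives y = 10 (since 2·10^3 − 16·10^2 = 400).
min ATC = 400/10 + 77 − 16·10 + 10^2 = €57. That is the break-even price.
Between these two prices the firm operates at a loss; above €57 it earns a profit.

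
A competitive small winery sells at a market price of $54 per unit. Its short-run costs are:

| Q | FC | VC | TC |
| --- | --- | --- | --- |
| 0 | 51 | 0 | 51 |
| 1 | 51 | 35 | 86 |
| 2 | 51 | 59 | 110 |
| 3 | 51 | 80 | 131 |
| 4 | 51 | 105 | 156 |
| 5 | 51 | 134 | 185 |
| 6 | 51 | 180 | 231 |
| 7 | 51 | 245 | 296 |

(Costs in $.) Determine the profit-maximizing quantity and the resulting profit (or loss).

Q = 6; profit = $93

Profit at each row (π = 54Q − TC): Q=0: -51; Q=1: -32; Q=2: -2; Q=3: 31; Q=4: 60; Q=5: 85; Q=6: 93; Q=7: 82.
Profit is maximized at Q = 6. AVC there is 180/6 = $30 ≤ P, so producing beats shutting down (which would give -$51).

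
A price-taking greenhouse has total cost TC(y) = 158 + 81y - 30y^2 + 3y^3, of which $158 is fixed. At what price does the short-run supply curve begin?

$6 per unit

The shutdown price is the minimum of AVC. VC = 81y - 30y^2 + 3y^3, so AVC = 81 - 30y + 3y^2.
dAVC/dy = -30 + 6y = 0 gives y = 5. min AVC = 81 - 30·5 + 3·5^2 = 6.
The firm shuts down for any P below $6.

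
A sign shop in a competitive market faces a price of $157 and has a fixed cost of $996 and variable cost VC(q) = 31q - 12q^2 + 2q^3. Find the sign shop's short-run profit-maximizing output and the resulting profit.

Profit = -$212 at q = 7

AVC = 31 - 12q + 2q^2; min AVC = $13 at q = 3. Since P = $157 ≥ min AVC, the firm produces.
MC = 31 - 24q + 6q^2. Setting P = MC and taking the root on the rising branch gives q* = 7.
TR = 157·7 = 1099. TC = 996 + 315 = 1311. Profit = 1099 − 1311 = -$212.
By producing, the firm covers all variable cost plus $784 of fixed cost; shutting down would lose the full $996.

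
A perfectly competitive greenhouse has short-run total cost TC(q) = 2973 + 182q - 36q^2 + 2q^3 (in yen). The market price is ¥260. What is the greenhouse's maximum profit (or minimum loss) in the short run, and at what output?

AVC = 182 - 36q + 2q^2 has its minimum ¥20 at q = 9; price ¥260 clears that bar, so the firm operates.
With MC = 182 - 72q + 6q^2, P = MC on the upward-sloping part at q* = 13.
TR = 260·13 = 3380. TC = 2973 + 676 = 3649. Profit = 3380 − 3649 = -¥269.
That loss of ¥269 beats the ¥2973 the firm would lose by shutting down; producing recovers ¥2704 of fixed cost.

Profit = -¥269 at q = 13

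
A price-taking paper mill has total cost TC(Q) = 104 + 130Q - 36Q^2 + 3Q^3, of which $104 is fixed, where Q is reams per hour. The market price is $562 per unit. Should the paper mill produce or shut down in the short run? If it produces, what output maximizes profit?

Produce at Q = 12

Strip out fixed cost: VC = 130Q - 36Q^2 + 3Q^3. Then AVC = 130 - 36Q + 3Q^2 and MC = 130 - 72Q + 9Q^2.
The AVC parabola has its vertex at Q = 36/6 = 6, where AVC = 130 - 36·6 + 3·6^2 = $22.
Since P = $562 ≥ min AVC = $22, price covers variable cost and the firm should produce.
P = MC gives -432 - 72Q + 9Q^2 = 0, with roots -4 and 12. Take the larger (rising MC): Q* = 12.
Check: AVC at Q = 12 is $130 ≤ P, so revenue covers variable cost.
Profit = P·Q − TC = 562·12 − 1664 = $5080.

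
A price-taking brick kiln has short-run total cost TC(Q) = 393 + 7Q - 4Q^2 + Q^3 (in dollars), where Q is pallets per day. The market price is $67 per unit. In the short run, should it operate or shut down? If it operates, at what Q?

Strip out fixed cost: VC = 7Q - 4Q^2 + Q^3. Then AVC = 7 - 4Q + Q^2 and MC = 7 - 8Q + 3Q^2.
AVC is minimized where dAVC/dQ = -4 + 2Q = 0, at Q = 2; min AVC = 7 - 4·2 + 2^2 = $3.
Since P = $67 ≥ min AVC = $3, price covers variable cost and the firm should produce.
P = MC gives -60 - 8Q + 3Q^2 = 0, with roots -10/3 and 6. Take the larger (rising MC): Q* = 6.
Check: AVC at Q = 6 is $19 ≤ P, so revenue covers variable cost.
Profit = P·Q − TC = 67·6 − 507 = -$105, a loss, but smaller than the $393 fixed cost the firm would lose by shutting down.

Produce at Q = 6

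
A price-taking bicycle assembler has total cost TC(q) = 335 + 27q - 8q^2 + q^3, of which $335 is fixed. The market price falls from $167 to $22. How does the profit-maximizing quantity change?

MC = 27 - 16q + 3q^2; the shutdown threshold is min AVC = $11 (at q = 4).
At P = $167 ≥ min AVC, set P = MC on the rising branch: q = 10.
At P = $22 ≥ min AVC, set P = MC: q = 5. The firm stays open but cuts output.

Output falls from 10 to 5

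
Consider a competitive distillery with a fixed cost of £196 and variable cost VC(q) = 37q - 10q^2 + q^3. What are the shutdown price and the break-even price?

Shutdown price = £12; break-even price = £44

AVC = 37 - 10q + q^2; minimized at q = 5, giving min AVC = £12. That is the shutdown price.
ATC = 196/q + 37 - 10q + q^2. Setting dATC/dq = −196/q^2 − 10 + 2q = 0 gives q = 7 (since 2·7^3 − 10·7^2 = 196).
min ATC = 196/7 + 37 − 10·7 + 7^2 = £44. That is the break-even price.
For £12 ≤ P < £44 the firm produces at a loss; below £12 it shuts down.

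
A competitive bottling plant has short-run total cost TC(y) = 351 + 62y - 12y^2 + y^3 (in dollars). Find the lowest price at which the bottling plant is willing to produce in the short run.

The shutdown price is the minimum of AVC. VC = 62y - 12y^2 + y^3, so AVC = 62 - 12y + y^2.
dAVC/dy = -12 + 2y = 0 gives y = 6. min AVC = 62 - 12·6 + 6^2 = 26.
The firm shuts down for any P below $26.

$26 per unit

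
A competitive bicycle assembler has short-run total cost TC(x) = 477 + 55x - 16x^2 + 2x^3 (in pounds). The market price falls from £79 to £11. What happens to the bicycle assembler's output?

Output falls from 6 to 0 (the firm shuts down)

AVC = 55 - 16x + 2x^2, minimized at x = 4 where min AVC = £23. MC = 55 - 32x + 6x^2.
At P = £79 ≥ min AVC, set P = MC on the rising branch: x = 6.
At P = £11 < min AVC = £23, price no longer covers variable cost at any output, so the firm shuts down: x = 0.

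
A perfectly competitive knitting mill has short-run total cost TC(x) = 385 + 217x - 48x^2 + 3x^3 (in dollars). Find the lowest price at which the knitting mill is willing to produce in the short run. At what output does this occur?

$25 per unit, at x = 8

The firm shuts down when price falls below the minimum of average variable cost. AVC = VC/x = 217 - 48x + 3x^2.
At the minimum of AVC, MC = AVC. MC = 217 - 96x + 9x^2; setting MC = AVC gives 6x^2 - 48x = 0, so x = 8. min AVC = 25.
The firm shuts down for any P below $25.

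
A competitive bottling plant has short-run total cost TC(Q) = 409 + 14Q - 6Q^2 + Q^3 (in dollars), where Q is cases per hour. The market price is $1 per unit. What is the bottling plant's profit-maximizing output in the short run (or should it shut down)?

Variable cost is VC = 14Q - 6Q^2 + Q^3, so AVC = VC/Q = 14 - 6Q + Q^2 and MC = dTC/dQ = 14 - 12Q + 3Q^2.
AVC is minimized where dAVC/dQ = -6 + 2Q = 0, at Q = 3; min AVC = 14 - 6·3 + 3^2 = $5.
P = $1 lies below min AVC = $5; no output level covers variable cost.
The firm minimizes its loss by shutting down and losing only its fixed cost of $409.

Shut down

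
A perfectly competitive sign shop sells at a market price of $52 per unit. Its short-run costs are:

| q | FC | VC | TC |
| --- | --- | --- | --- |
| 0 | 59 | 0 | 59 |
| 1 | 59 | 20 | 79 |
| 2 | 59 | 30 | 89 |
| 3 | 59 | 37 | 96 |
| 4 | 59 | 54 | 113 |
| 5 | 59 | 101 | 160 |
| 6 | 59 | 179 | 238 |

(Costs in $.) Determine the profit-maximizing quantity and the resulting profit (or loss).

Tabulate TR − TC: q=0: -59; q=1: -27; q=2: 15; q=3: 60; q=4: 95; q=5: 100; q=6: 74.
Profit is maximized at q = 5. AVC there is 101/5 = $20.20 ≤ P, so producing beats shutting down (which would give -$59).

q = 5; profit = $100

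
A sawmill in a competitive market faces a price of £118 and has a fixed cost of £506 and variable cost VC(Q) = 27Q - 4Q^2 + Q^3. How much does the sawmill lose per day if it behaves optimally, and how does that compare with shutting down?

Profit = -£16 at Q = 7

AVC = 27 - 4Q + Q^2; min AVC = £23 at Q = 2. Since P = £118 ≥ min AVC, the firm produces.
With MC = 27 - 8Q + 3Q^2, P = MC on the upward-sloping part at Q* = 7.
TR = 118·7 = 826. TC = 506 + 336 = 842. Profit = 826 − 842 = -£16.
That loss of £16 beats the £506 the firm would lose by shutting down; producing recovers £490 of fixed cost.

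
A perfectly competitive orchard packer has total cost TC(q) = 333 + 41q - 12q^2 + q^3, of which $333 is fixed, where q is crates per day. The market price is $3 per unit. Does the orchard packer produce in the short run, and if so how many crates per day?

Shut down

From TC, MC = TC'(q) = 41 - 24q + 3q^2 and AVC = VC/q = 41 - 12q + q^2.
AVC hits its minimum where MC = AVC, at q = 6, giving min AVC = 41 - 12·6 + 6^2 = $5.
With P < min AVC ($3 < $5), every unit sold adds to the loss.
The firm minimizes its loss by shutting down and losing only its fixed cost of $333.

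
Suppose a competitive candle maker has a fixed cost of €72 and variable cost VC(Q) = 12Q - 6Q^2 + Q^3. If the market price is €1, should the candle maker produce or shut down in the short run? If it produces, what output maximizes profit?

Shut down

Strip out fixed cost: VC = 12Q - 6Q^2 + Q^3. Then AVC = 12 - 6Q + Q^2 and MC = 12 - 12Q + 3Q^2.
AVC is minimized where dAVC/dQ = -6 + 2Q = 0, at Q = 3; min AVC = 12 - 6·3 + 3^2 = €3.
P = €1 lies below min AVC = €3; no output level covers variable cost.
The firm minimizes its loss by shutting down and losing only its fixed cost of €72.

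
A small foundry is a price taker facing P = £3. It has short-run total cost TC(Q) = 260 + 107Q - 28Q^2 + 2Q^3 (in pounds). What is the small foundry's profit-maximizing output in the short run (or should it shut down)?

Strip out fixed cost: VC = 107Q - 28Q^2 + 2Q^3. Then AVC = 107 - 28Q + 2Q^2 and MC = 107 - 56Q + 6Q^2.
AVC hits its minimum where MC = AVC, at Q = 7, giving min AVC = 107 - 28·7 + 2·7^2 = £9.
Since P = £3 < min AVC = £9, price fails to cover variable cost at any output.
The firm minimizes its loss by shutting down and losing only its fixed cost of £260.

Shut down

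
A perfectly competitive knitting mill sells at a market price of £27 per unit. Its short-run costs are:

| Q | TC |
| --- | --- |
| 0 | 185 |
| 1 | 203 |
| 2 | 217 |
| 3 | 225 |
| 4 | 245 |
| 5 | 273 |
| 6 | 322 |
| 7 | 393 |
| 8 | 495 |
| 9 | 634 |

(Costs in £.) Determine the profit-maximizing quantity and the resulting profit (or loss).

Q = 4; profit = -£137

Compute π = P·Q − TC at each output: Q=0: -185; Q=1: -176; Q=2: -163; Q=3: -144; Q=4: -137; Q=5: -138; Q=6: -160; Q=7: -204; Q=8: -279; Q=9: -391.
Profit is maximized at Q = 4. AVC there is 60/4 = £15 ≤ P, so producing beats shutting down (which would give -£185).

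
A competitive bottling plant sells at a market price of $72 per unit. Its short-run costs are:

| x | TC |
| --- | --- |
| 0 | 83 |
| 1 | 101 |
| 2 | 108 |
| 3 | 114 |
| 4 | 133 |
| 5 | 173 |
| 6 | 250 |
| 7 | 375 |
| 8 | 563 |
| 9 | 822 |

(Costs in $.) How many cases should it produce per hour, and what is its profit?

x = 5; profit = $187

Tabulate TR − TC: x=0: -83; x=1: -29; x=2: 36; x=3: 102; x=4: 155; x=5: 187; x=6: 182; x=7: 129; x=8: 13; x=9: -174.
Profit is maximized at x = 5. AVC there is 90/5 = $18 ≤ P, so producing beats shutting down (which would give -$83).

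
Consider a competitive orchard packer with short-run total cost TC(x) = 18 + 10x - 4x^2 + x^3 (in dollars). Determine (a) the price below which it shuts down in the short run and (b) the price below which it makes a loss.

AVC = 10 - 4x + x^2; minimized at x = 2, giving min AVC = $6. That is the shutdown price.
ATC = 18/x + 10 - 4x + x^2. Setting dATC/dx = −18/x^2 − 4 + 2x = 0 gives x = 3 (since 2·3^3 − 4·3^2 = 18).
min ATC = 18/3 + 10 − 4·3 + 3^2 = $13. That is the break-even price.
For $6 ≤ P < $13 the firm produces at a loss; below $6 it shuts down.

Shutdown price = $6; break-even price = $13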